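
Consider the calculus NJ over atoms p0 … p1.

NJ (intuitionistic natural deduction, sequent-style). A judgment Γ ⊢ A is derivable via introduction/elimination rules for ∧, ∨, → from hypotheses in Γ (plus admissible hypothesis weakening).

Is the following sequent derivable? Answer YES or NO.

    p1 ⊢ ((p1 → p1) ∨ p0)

Derivation (root first):
[∨I₁] p1 ⊢ ((p1 → p1) ∨ p0)
  [Wk] p1 ⊢ (p1 → p1)
    [→I]  ⊢ (p1 → p1)
      [Ax] p1 ⊢ p1

Result: YES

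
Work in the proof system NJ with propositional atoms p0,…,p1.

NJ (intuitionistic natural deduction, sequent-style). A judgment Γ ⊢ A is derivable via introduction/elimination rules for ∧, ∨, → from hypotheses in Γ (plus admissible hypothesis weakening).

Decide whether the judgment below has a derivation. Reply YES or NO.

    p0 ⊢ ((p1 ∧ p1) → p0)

Proof tree:
[→I] p0 ⊢ ((p1 ∧ p1) → p0)
  [Wk] p0, (p1 ∧ p1) ⊢ p0
    [Ax] p0 ⊢ p0

Result: YES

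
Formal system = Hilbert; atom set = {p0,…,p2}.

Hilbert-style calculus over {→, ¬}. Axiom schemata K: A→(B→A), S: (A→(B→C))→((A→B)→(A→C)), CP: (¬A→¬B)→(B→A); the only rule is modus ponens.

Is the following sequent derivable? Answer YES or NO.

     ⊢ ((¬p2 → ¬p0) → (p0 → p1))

Enumerate valuations to refute Γ ⊢ Δ:
  v=000: Γ:[] Δ:[((¬p2 → ¬p0) → (p0 → p1))=T] refutes=False
  v=001: Γ:[] Δ:[((¬p2 → ¬p0) → (p0 → p1))=T] refutes=False
  v=010: Γ:[] Δ:[((¬p2 → ¬p0) → (p0 → p1))=T] refutes=False
  v=011: Γ:[] Δ:[((¬p2 → ¬p0) → (p0 → p1))=T] refutes=False
  v=100: Γ:[] Δ:[((¬p2 → ¬p0) → (p0 → p1))=T] refutes=False
  v=101: Γ:[] Δ:[((¬p2 → ¬p0) → (p0 → p1))=F] refutes=True  ← countermodel

Result: NO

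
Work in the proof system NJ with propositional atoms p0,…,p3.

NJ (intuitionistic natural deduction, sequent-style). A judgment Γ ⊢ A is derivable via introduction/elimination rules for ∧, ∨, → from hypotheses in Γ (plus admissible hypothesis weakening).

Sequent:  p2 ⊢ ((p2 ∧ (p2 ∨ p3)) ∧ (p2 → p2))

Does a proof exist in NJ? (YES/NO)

Proof tree:
[∧I] p2 ⊢ ((p2 ∧ (p2 ∨ p3)) ∧ (p2 → p2))
  [∧I] p2 ⊢ (p2 ∧ (p2 ∨ p3))
    [Ax] p2 ⊢ p2
    [∨I₁] p2 ⊢ (p2 ∨ p3)
      [Ax] p2 ⊢ p2
  [→I]  ⊢ (p2 → p2)
    [Ax] p2 ⊢ p2

Result: YES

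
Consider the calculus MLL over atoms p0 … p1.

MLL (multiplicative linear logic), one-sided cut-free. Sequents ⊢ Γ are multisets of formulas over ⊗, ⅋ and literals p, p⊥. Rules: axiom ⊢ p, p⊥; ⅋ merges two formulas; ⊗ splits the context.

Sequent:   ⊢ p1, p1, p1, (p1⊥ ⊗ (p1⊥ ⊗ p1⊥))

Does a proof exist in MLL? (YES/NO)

Derivation trace:
[⊗]  ⊢ p1, p1, p1, (p1⊥ ⊗ (p1⊥ ⊗ p1⊥))
  [Ax]  ⊢ p1, p1⊥
  [⊗]  ⊢ p1, p1, (p1⊥ ⊗ p1⊥)
    [Ax]  ⊢ p1, p1⊥
    [Ax]  ⊢ p1, p1⊥

Result: YES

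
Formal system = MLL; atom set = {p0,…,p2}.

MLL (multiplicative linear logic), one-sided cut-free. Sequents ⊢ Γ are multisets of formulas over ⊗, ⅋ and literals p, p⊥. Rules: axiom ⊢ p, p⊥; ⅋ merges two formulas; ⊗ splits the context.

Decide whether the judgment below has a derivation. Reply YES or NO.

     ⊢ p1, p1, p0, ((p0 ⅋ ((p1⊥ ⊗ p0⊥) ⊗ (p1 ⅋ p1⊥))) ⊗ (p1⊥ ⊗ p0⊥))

Derivation trace:
[⊗]  ⊢ p1, p1, p0, ((p0 ⅋ ((p1⊥ ⊗ p0⊥) ⊗ (p1 ⅋ p1⊥))) ⊗ (p1⊥ ⊗ p0⊥))
  [⅋]  ⊢ p1, (p0 ⅋ ((p1⊥ ⊗ p0⊥) ⊗ (p1 ⅋ p1⊥)))
    [⊗]  ⊢ p1, p0, ((p1⊥ ⊗ p0⊥) ⊗ (p1 ⅋ p1⊥))
      [⊗]  ⊢ p1, p0, (p1⊥ ⊗ p0⊥)
        [Ax]  ⊢ p1, p1⊥
        [Ax]  ⊢ p0, p0⊥
      [⅋]  ⊢ (p1 ⅋ p1⊥)
        [Ax]  ⊢ p1, p1⊥
  [⊗]  ⊢ p1, p0, (p1⊥ ⊗ p0⊥)
    [Ax]  ⊢ p1, p1⊥
    [Ax]  ⊢ p0, p0⊥

Result: YES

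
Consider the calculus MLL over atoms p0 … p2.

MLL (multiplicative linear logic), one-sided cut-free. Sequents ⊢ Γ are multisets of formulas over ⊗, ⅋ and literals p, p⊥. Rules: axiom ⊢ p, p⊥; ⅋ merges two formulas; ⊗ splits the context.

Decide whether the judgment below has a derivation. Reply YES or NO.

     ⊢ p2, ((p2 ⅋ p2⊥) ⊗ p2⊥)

Derivation (root first):
[⊗]  ⊢ p2, ((p2 ⅋ p2⊥) ⊗ p2⊥)
  [⅋]  ⊢ (p2 ⅋ p2⊥)
    [Ax]  ⊢ p2, p2⊥
  [Ax]  ⊢ p2, p2⊥

Result: YES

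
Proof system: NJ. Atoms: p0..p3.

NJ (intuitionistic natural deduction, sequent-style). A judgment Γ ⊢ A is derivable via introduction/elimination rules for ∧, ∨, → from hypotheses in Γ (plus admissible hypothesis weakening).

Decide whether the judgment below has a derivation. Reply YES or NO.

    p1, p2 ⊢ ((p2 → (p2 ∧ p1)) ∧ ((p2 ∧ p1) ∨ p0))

Derivation trace:
[∧I] p1, p2 ⊢ ((p2 → (p2 ∧ p1)) ∧ ((p2 ∧ p1) ∨ p0))
  [→I] p1 ⊢ (p2 → (p2 ∧ p1))
    [∧I] p1, p2 ⊢ (p2 ∧ p1)
      [Ax] p2 ⊢ p2
      [Ax] p1 ⊢ p1
  [∨I₁] p1, p2 ⊢ ((p2 ∧ p1) ∨ p0)
    [∧I] p1, p2 ⊢ (p2 ∧ p1)
      [Ax] p2 ⊢ p2
      [Ax] p1 ⊢ p1

Result: YES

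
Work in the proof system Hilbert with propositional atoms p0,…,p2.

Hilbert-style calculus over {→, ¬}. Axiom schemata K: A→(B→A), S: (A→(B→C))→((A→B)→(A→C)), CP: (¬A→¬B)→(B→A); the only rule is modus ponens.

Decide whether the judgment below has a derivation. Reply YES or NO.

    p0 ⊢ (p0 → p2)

Search for a countermodel by truth-table:
  v=000: Γ:[p0=F] Δ:[(p0 → p2)=T] refutes=False
  v=001: Γ:[p0=F] Δ:[(p0 → p2)=T] refutes=False
  v=010: Γ:[p0=F] Δ:[(p0 → p2)=T] refutes=False
  v=011: Γ:[p0=F] Δ:[(p0 → p2)=T] refutes=False
  v=100: Γ:[p0=T] Δ:[(p0 → p2)=F] refutes=True  ← countermodel

Result: NO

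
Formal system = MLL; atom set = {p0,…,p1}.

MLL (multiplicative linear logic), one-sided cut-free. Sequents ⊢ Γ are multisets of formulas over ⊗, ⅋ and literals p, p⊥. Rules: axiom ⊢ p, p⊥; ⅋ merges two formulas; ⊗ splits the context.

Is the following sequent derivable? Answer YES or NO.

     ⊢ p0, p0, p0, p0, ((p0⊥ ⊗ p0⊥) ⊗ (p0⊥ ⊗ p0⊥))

Proof tree:
[⊗]  ⊢ p0, p0, p0, p0, ((p0⊥ ⊗ p0⊥) ⊗ (p0⊥ ⊗ p0⊥))
  [⊗]  ⊢ p0, p0, (p0⊥ ⊗ p0⊥)
    [Ax]  ⊢ p0, p0⊥
    [Ax]  ⊢ p0, p0⊥
  [⊗]  ⊢ p0, p0, (p0⊥ ⊗ p0⊥)
    [Ax]  ⊢ p0, p0⊥
    [Ax]  ⊢ p0, p0⊥

Result: YES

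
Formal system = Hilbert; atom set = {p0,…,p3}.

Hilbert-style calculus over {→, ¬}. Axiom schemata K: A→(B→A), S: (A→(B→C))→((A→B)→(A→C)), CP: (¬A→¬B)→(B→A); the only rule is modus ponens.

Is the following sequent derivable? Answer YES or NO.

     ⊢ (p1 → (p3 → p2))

Truth-table refutation:
  v=0000: Γ:[] Δ:[(p1 → (p3 → p2))=T] refutes=False
  v=0001: Γ:[] Δ:[(p1 → (p3 → p2))=T] refutes=False
  v=0010: Γ:[] Δ:[(p1 → (p3 → p2))=T] refutes=False
  v=0011: Γ:[] Δ:[(p1 → (p3 → p2))=T] refutes=False
  v=0100: Γ:[] Δ:[(p1 → (p3 → p2))=T] refutes=False
  v=0101: Γ:[] Δ:[(p1 → (p3 → p2))=F] refutes=True  ← countermodel

Result: NO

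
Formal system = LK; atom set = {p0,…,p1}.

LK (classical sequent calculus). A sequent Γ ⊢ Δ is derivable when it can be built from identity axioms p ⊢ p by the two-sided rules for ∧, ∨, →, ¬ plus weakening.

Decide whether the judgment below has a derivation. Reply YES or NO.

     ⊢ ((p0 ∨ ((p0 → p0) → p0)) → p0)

Derivation (root first):
[→R]  ⊢ ((p0 ∨ ((p0 → p0) → p0)) → p0)
  [∨L] (p0 ∨ ((p0 → p0) → p0)) ⊢ p0
    [Ax] p0 ⊢ p0
    [→L] ((p0 → p0) → p0) ⊢ p0
      [→R]  ⊢ (p0 → p0)
        [Ax] p0 ⊢ p0
      [Ax] p0 ⊢ p0

Result: YES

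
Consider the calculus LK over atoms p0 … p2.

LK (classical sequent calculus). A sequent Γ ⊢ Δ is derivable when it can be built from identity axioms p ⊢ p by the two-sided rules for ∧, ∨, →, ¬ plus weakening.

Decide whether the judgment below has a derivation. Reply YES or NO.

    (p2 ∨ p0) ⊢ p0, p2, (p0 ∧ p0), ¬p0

Derivation trace:
[∨L] (p2 ∨ p0) ⊢ p0, p2, (p0 ∧ p0), ¬p0
  [¬R] p2 ⊢ p2, (p0 ∧ p0), ¬p0
    [∧R] p2, p0 ⊢ p2, (p0 ∧ p0)
      [WR] p2 ⊢ p2, p0
        [Ax] p2 ⊢ p2
      [Ax] p0 ⊢ p0
  [Ax] p0 ⊢ p0

Result: YES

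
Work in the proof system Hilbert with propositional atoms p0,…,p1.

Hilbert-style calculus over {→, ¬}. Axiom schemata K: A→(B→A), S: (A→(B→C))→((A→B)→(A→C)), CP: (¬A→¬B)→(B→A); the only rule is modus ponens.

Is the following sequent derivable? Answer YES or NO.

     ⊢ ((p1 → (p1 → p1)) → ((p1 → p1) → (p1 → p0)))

Search for a countermodel by truth-table:
  v=00: Γ:[] Δ:[((p1 → (p1 → p1)) → ((p1 → p1) → (p1 → p0)))=T] refutes=False
  v=01: Γ:[] Δ:[((p1 → (p1 → p1)) → ((p1 → p1) → (p1 → p0)))=F] refutes=True  ← countermodel

Result: NO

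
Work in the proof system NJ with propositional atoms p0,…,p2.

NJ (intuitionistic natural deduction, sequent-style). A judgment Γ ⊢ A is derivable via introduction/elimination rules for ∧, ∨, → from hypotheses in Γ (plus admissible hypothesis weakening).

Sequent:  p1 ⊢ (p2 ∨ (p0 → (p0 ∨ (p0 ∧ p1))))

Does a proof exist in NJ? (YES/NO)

Derivation trace:
[∨I₂] p1 ⊢ (p2 ∨ (p0 → (p0 ∨ (p0 ∧ p1))))
  [→I] p1 ⊢ (p0 → (p0 ∨ (p0 ∧ p1)))
    [∨I₂] p1, p0 ⊢ (p0 ∨ (p0 ∧ p1))
      [∧I] p1, p0 ⊢ (p0 ∧ p1)
        [Ax] p0 ⊢ p0
        [Ax] p1 ⊢ p1

Result: YES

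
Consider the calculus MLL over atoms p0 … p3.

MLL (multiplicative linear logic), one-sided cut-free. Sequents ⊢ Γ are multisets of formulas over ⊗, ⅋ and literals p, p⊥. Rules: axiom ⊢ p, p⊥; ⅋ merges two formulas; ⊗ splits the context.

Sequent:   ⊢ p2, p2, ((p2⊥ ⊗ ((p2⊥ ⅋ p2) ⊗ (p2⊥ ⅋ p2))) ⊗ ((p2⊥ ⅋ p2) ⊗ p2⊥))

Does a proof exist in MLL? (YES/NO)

Derivation (root first):
[⊗]  ⊢ p2, p2, ((p2⊥ ⊗ ((p2⊥ ⅋ p2) ⊗ (p2⊥ ⅋ p2))) ⊗ ((p2⊥ ⅋ p2) ⊗ p2⊥))
  [⊗]  ⊢ p2, (p2⊥ ⊗ ((p2⊥ ⅋ p2) ⊗ (p2⊥ ⅋ p2)))
    [Ax]  ⊢ p2, p2⊥
    [⊗]  ⊢ ((p2⊥ ⅋ p2) ⊗ (p2⊥ ⅋ p2))
      [⅋]  ⊢ (p2⊥ ⅋ p2)
        [Ax]  ⊢ p2, p2⊥
      [⅋]  ⊢ (p2⊥ ⅋ p2)
        [Ax]  ⊢ p2, p2⊥
  [⊗]  ⊢ p2, ((p2⊥ ⅋ p2) ⊗ p2⊥)
    [⅋]  ⊢ (p2⊥ ⅋ p2)
      [Ax]  ⊢ p2, p2⊥
    [Ax]  ⊢ p2, p2⊥

Result: YES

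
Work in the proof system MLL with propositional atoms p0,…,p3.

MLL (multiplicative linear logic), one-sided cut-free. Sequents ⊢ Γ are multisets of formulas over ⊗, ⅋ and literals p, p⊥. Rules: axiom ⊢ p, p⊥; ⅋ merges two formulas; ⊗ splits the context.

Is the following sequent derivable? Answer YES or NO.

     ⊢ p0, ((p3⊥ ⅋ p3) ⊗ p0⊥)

Derivation trace:
[⊗]  ⊢ p0, ((p3⊥ ⅋ p3) ⊗ p0⊥)
  [⅋]  ⊢ (p3⊥ ⅋ p3)
    [Ax]  ⊢ p3, p3⊥
  [Ax]  ⊢ p0, p0⊥

Result: YES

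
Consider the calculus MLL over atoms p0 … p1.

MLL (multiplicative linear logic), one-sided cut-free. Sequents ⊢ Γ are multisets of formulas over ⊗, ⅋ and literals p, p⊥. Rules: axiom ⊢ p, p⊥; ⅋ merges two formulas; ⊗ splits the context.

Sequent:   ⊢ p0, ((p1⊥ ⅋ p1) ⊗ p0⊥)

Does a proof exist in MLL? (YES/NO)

Proof tree:
[⊗]  ⊢ p0, ((p1⊥ ⅋ p1) ⊗ p0⊥)
  [⅋]  ⊢ (p1⊥ ⅋ p1)
    [Ax]  ⊢ p1, p1⊥
  [Ax]  ⊢ p0, p0⊥

Result: YES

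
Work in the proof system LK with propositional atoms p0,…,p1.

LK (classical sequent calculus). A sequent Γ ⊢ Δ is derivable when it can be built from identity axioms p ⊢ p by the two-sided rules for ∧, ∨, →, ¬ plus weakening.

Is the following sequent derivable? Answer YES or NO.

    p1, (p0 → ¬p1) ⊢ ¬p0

Derivation trace:
[¬R] p1, (p0 → ¬p1) ⊢ ¬p0
  [→L] p1, p0, (p0 → ¬p1) ⊢ 
    [Ax] p0 ⊢ p0
    [¬L] p1, ¬p1 ⊢ 
      [Ax] p1 ⊢ p1

Result: YES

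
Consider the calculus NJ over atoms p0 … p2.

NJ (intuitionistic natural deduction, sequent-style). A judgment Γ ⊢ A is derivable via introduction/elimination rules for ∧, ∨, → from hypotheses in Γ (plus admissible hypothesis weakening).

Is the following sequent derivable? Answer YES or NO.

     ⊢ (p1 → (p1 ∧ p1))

Derivation (root first):
[→I]  ⊢ (p1 → (p1 ∧ p1))
  [∧I] p1 ⊢ (p1 ∧ p1)
    [Ax] p1 ⊢ p1
    [Ax] p1 ⊢ p1

Result: YES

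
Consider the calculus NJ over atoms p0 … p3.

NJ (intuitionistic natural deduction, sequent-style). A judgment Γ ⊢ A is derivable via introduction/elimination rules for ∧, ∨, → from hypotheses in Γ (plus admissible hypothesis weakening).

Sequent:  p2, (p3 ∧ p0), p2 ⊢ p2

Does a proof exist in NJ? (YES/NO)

Proof tree:
[Wk] p2, (p3 ∧ p0), p2 ⊢ p2
  [Wk] p2, (p3 ∧ p0) ⊢ p2
    [Ax] p2 ⊢ p2

Result: YES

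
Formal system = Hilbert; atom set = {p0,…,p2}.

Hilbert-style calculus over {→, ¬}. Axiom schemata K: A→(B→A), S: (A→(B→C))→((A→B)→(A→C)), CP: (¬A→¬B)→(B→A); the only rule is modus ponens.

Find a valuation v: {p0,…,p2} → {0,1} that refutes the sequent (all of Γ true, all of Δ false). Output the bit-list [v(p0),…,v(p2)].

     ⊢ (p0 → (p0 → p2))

Truth-table refutation:
  v=000: Γ:[] Δ:[(p0 → (p0 → p2))=T] refutes=False
  v=001: Γ:[] Δ:[(p0 → (p0 → p2))=T] refutes=False
  v=010: Γ:[] Δ:[(p0 → (p0 → p2))=T] refutes=False
  v=011: Γ:[] Δ:[(p0 → (p0 → p2))=T] refutes=False
  v=100: Γ:[] Δ:[(p0 → (p0 → p2))=F] refutes=True  ← countermodel

Result: [1, 0, 0]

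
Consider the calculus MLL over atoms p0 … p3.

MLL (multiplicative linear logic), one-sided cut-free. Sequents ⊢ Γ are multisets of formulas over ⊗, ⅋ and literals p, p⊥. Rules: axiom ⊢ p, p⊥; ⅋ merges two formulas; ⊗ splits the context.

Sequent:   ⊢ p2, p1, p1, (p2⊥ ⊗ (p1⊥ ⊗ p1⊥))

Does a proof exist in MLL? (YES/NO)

Derivation (root first):
[⊗]  ⊢ p2, p1, p1, (p2⊥ ⊗ (p1⊥ ⊗ p1⊥))
  [Ax]  ⊢ p2, p2⊥
  [⊗]  ⊢ p1, p1, (p1⊥ ⊗ p1⊥)
    [Ax]  ⊢ p1, p1⊥
    [Ax]  ⊢ p1, p1⊥

Result: YES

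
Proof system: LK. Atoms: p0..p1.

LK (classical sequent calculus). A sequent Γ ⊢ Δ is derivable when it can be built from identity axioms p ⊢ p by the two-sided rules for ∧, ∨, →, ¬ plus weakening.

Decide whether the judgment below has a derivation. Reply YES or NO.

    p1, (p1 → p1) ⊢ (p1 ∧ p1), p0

Proof tree:
[WR] p1, (p1 → p1) ⊢ (p1 ∧ p1), p0
  [∧R] p1, (p1 → p1) ⊢ (p1 ∧ p1)
    [→L] p1, (p1 → p1) ⊢ p1
      [Ax] p1 ⊢ p1
      [Ax] p1 ⊢ p1
    [Ax] p1 ⊢ p1

Result: YES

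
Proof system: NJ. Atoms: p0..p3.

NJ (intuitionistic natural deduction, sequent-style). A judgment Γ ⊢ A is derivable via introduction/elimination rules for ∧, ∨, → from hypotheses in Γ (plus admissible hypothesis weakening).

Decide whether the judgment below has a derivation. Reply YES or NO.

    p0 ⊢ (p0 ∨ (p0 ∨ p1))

Derivation trace:
[∨I₂] p0 ⊢ (p0 ∨ (p0 ∨ p1))
  [∨I₁] p0 ⊢ (p0 ∨ p1)
    [Ax] p0 ⊢ p0

Result: YES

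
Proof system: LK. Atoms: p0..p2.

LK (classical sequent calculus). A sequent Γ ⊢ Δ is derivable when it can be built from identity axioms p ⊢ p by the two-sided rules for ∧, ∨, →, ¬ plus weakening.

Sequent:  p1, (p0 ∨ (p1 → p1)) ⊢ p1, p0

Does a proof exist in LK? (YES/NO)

Derivation trace:
[∨L] p1, (p0 ∨ (p1 → p1)) ⊢ p1, p0
  [Ax] p0 ⊢ p0
  [WR] p1, (p1 → p1) ⊢ p1, p0
    [→L] p1, (p1 → p1) ⊢ p1
      [Ax] p1 ⊢ p1
      [Ax] p1 ⊢ p1

Result: YES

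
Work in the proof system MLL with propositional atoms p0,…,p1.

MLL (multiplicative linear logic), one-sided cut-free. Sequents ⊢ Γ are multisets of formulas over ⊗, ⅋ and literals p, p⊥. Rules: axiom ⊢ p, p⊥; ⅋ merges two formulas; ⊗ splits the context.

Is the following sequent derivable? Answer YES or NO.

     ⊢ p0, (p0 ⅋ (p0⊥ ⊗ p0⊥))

Proof tree:
[⅋]  ⊢ p0, (p0 ⅋ (p0⊥ ⊗ p0⊥))
  [⊗]  ⊢ p0, p0, (p0⊥ ⊗ p0⊥)
    [Ax]  ⊢ p0, p0⊥
    [Ax]  ⊢ p0, p0⊥

Result: YES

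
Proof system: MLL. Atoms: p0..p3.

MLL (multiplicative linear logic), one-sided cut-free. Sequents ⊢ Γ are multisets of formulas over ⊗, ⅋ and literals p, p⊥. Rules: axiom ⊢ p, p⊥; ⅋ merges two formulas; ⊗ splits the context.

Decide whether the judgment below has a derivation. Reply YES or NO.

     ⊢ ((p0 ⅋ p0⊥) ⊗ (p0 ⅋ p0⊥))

Derivation trace:
[⊗]  ⊢ ((p0 ⅋ p0⊥) ⊗ (p0 ⅋ p0⊥))
  [⅋]  ⊢ (p0 ⅋ p0⊥)
    [Ax]  ⊢ p0, p0⊥
  [⅋]  ⊢ (p0 ⅋ p0⊥)
    [Ax]  ⊢ p0, p0⊥

Result: YES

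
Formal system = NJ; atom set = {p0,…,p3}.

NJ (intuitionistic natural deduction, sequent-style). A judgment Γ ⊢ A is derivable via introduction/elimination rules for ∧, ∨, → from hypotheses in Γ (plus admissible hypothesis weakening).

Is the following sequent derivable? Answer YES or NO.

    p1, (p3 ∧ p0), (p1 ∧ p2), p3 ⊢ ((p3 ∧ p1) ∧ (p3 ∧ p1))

Derivation trace:
[∧I] p1, (p3 ∧ p0), (p1 ∧ p2), p3 ⊢ ((p3 ∧ p1) ∧ (p3 ∧ p1))
  [Wk] p1, p3, (p1 ∧ p2), (p3 ∧ p0) ⊢ (p3 ∧ p1)
    [∧I] p1, p3, (p1 ∧ p2) ⊢ (p3 ∧ p1)
      [Wk] p3, (p1 ∧ p2) ⊢ p3
        [Ax] p3 ⊢ p3
      [Ax] p1 ⊢ p1
  [∧I] p1, p3 ⊢ (p3 ∧ p1)
    [Ax] p3 ⊢ p3
    [Ax] p1 ⊢ p1

Result: YES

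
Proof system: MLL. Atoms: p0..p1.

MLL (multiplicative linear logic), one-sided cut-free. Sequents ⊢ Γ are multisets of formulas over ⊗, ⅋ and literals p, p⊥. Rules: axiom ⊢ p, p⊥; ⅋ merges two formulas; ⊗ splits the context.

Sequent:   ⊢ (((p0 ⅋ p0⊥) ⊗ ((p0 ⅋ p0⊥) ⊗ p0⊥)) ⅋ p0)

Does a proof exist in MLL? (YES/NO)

Derivation (root first):
[⅋]  ⊢ (((p0 ⅋ p0⊥) ⊗ ((p0 ⅋ p0⊥) ⊗ p0⊥)) ⅋ p0)
  [⊗]  ⊢ p0, ((p0 ⅋ p0⊥) ⊗ ((p0 ⅋ p0⊥) ⊗ p0⊥))
    [⅋]  ⊢ (p0 ⅋ p0⊥)
      [Ax]  ⊢ p0, p0⊥
    [⊗]  ⊢ p0, ((p0 ⅋ p0⊥) ⊗ p0⊥)
      [⅋]  ⊢ (p0 ⅋ p0⊥)
        [Ax]  ⊢ p0, p0⊥
      [Ax]  ⊢ p0, p0⊥

Result: YES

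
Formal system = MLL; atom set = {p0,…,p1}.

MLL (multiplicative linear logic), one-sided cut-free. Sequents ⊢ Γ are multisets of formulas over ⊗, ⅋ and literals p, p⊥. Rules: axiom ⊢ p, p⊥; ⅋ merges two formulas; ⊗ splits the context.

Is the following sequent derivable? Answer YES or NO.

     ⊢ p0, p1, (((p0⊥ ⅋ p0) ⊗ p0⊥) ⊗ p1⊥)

Proof tree:
[⊗]  ⊢ p0, p1, (((p0⊥ ⅋ p0) ⊗ p0⊥) ⊗ p1⊥)
  [⊗]  ⊢ p0, ((p0⊥ ⅋ p0) ⊗ p0⊥)
    [⅋]  ⊢ (p0⊥ ⅋ p0)
      [Ax]  ⊢ p0, p0⊥
    [Ax]  ⊢ p0, p0⊥
  [Ax]  ⊢ p1, p1⊥

Result: YES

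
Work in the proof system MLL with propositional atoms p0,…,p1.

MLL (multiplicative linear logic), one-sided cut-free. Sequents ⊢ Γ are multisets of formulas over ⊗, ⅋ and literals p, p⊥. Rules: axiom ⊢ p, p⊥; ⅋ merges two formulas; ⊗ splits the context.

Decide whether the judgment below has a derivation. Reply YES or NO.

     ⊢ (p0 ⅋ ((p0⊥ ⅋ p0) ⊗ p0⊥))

Derivation trace:
[⅋]  ⊢ (p0 ⅋ ((p0⊥ ⅋ p0) ⊗ p0⊥))
  [⊗]  ⊢ p0, ((p0⊥ ⅋ p0) ⊗ p0⊥)
    [⅋]  ⊢ (p0⊥ ⅋ p0)
      [Ax]  ⊢ p0, p0⊥
    [Ax]  ⊢ p0, p0⊥

Result: YES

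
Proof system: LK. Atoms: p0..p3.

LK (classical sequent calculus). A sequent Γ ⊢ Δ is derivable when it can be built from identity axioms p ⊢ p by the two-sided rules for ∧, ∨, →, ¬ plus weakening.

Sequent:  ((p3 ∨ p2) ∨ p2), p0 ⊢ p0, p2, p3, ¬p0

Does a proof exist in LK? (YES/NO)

Proof tree:
[WL] ((p3 ∨ p2) ∨ p2), p0 ⊢ p0, p2, p3, ¬p0
  [∨L] ((p3 ∨ p2) ∨ p2) ⊢ p0, p2, p3, ¬p0
    [∨L] (p3 ∨ p2) ⊢ p2, p3
      [Ax] p3 ⊢ p3
      [WR] p2 ⊢ p2, p2
        [Ax] p2 ⊢ p2
    [¬R] p2 ⊢ p0, ¬p0
      [WL] p0, p2 ⊢ p0
        [Ax] p0 ⊢ p0

Result: YES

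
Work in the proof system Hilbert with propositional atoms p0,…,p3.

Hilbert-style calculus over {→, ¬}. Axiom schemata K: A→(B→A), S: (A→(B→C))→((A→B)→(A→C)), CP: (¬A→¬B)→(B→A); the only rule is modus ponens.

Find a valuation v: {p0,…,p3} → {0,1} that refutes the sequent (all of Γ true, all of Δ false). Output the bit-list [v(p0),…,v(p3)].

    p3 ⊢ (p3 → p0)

Enumerate valuations to refute Γ ⊢ Δ:
  v=0000: Γ:[p3=F] Δ:[(p3 → p0)=T] refutes=False
  v=0001: Γ:[p3=T] Δ:[(p3 → p0)=F] refutes=True  ← countermodel

Result: [0, 0, 0, 1]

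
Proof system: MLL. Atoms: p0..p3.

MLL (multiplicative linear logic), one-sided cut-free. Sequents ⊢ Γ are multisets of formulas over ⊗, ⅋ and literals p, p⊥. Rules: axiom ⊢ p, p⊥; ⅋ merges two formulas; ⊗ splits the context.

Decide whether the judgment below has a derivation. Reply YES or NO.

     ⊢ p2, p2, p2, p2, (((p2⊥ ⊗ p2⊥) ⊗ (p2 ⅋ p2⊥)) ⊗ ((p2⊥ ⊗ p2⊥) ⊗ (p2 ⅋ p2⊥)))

Derivation trace:
[⊗]  ⊢ p2, p2, p2, p2, (((p2⊥ ⊗ p2⊥) ⊗ (p2 ⅋ p2⊥)) ⊗ ((p2⊥ ⊗ p2⊥) ⊗ (p2 ⅋ p2⊥)))
  [⊗]  ⊢ p2, p2, ((p2⊥ ⊗ p2⊥) ⊗ (p2 ⅋ p2⊥))
    [⊗]  ⊢ p2, p2, (p2⊥ ⊗ p2⊥)
      [Ax]  ⊢ p2, p2⊥
      [Ax]  ⊢ p2, p2⊥
    [⅋]  ⊢ (p2 ⅋ p2⊥)
      [Ax]  ⊢ p2, p2⊥
  [⊗]  ⊢ p2, p2, ((p2⊥ ⊗ p2⊥) ⊗ (p2 ⅋ p2⊥))
    [⊗]  ⊢ p2, p2, (p2⊥ ⊗ p2⊥)
      [Ax]  ⊢ p2, p2⊥
      [Ax]  ⊢ p2, p2⊥
    [⅋]  ⊢ (p2 ⅋ p2⊥)
      [Ax]  ⊢ p2, p2⊥

Result: YES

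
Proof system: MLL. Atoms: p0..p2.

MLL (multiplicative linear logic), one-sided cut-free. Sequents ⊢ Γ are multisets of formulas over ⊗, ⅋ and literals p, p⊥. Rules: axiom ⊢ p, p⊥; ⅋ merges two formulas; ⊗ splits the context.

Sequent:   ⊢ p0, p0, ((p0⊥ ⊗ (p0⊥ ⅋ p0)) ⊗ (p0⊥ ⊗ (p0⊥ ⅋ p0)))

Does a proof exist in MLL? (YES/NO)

Derivation trace:
[⊗]  ⊢ p0, p0, ((p0⊥ ⊗ (p0⊥ ⅋ p0)) ⊗ (p0⊥ ⊗ (p0⊥ ⅋ p0)))
  [⊗]  ⊢ p0, (p0⊥ ⊗ (p0⊥ ⅋ p0))
    [Ax]  ⊢ p0, p0⊥
    [⅋]  ⊢ (p0⊥ ⅋ p0)
      [Ax]  ⊢ p0, p0⊥
  [⊗]  ⊢ p0, (p0⊥ ⊗ (p0⊥ ⅋ p0))
    [Ax]  ⊢ p0, p0⊥
    [⅋]  ⊢ (p0⊥ ⅋ p0)
      [Ax]  ⊢ p0, p0⊥

Result: YES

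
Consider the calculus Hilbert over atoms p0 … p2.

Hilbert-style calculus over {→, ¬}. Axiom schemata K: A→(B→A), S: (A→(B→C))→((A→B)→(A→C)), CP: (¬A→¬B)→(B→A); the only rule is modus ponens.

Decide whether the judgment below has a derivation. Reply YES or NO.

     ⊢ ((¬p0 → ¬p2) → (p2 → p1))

Truth-table refutation:
  v=000: Γ:[] Δ:[((¬p0 → ¬p2) → (p2 → p1))=T] refutes=False
  v=001: Γ:[] Δ:[((¬p0 → ¬p2) → (p2 → p1))=T] refutes=False
  v=010: Γ:[] Δ:[((¬p0 → ¬p2) → (p2 → p1))=T] refutes=False
  v=011: Γ:[] Δ:[((¬p0 → ¬p2) → (p2 → p1))=T] refutes=False
  v=100: Γ:[] Δ:[((¬p0 → ¬p2) → (p2 → p1))=T] refutes=False
  v=101: Γ:[] Δ:[((¬p0 → ¬p2) → (p2 → p1))=F] refutes=True  ← countermodel

Result: NO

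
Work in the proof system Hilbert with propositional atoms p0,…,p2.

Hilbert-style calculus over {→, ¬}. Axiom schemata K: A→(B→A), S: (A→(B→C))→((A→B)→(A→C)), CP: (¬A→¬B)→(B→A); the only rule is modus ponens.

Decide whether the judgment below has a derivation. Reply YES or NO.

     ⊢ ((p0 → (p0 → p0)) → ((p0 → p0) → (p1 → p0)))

Search for a countermodel by truth-table:
  v=000: Γ:[] Δ:[((p0 → (p0 → p0)) → ((p0 → p0) → (p1 → p0)))=T] refutes=False
  v=001: Γ:[] Δ:[((p0 → (p0 → p0)) → ((p0 → p0) → (p1 → p0)))=T] refutes=False
  v=010: Γ:[] Δ:[((p0 → (p0 → p0)) → ((p0 → p0) → (p1 → p0)))=F] refutes=True  ← countermodel

Result: NO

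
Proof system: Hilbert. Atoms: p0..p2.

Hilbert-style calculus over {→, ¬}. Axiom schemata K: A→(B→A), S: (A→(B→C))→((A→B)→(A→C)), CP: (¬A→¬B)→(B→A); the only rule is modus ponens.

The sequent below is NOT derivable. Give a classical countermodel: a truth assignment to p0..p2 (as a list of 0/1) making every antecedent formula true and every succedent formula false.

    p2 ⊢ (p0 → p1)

Truth-table refutation:
  v=000: Γ:[p2=F] Δ:[(p0 → p1)=T] refutes=False
  v=001: Γ:[p2=T] Δ:[(p0 → p1)=T] refutes=False
  v=010: Γ:[p2=F] Δ:[(p0 → p1)=T] refutes=False
  v=011: Γ:[p2=T] Δ:[(p0 → p1)=T] refutes=False
  v=100: Γ:[p2=F] Δ:[(p0 → p1)=F] refutes=False
  v=101: Γ:[p2=T] Δ:[(p0 → p1)=F] refutes=True  ← countermodel

Result: [1, 0, 1]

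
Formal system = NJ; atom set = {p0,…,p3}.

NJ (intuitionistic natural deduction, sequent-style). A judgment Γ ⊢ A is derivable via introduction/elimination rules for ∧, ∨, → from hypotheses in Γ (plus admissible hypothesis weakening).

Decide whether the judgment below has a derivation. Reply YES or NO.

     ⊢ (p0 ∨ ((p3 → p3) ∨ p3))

Derivation (root first):
[∨I₂]  ⊢ (p0 ∨ ((p3 → p3) ∨ p3))
  [∨I₁]  ⊢ ((p3 → p3) ∨ p3)
    [→I]  ⊢ (p3 → p3)
      [Ax] p3 ⊢ p3

Result: YES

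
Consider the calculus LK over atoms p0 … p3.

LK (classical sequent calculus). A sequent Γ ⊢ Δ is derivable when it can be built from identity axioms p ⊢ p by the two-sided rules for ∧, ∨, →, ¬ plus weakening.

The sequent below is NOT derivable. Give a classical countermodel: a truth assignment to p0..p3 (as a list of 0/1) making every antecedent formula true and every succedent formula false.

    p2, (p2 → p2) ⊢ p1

Enumerate valuations to refute Γ ⊢ Δ:
  v=0000: Γ:[p2=F, (p2 → p2)=T] Δ:[p1=F] refutes=False
  v=0001: Γ:[p2=F, (p2 → p2)=T] Δ:[p1=F] refutes=False
  v=0010: Γ:[p2=T, (p2 → p2)=T] Δ:[p1=F] refutes=True  ← countermodel

Result: [0, 0, 1, 0]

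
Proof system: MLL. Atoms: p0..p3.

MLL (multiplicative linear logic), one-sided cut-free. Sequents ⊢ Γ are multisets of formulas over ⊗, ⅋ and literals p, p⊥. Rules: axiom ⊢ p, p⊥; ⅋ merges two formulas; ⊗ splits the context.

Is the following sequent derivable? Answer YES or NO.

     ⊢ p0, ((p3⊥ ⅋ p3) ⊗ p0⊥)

Derivation trace:
[⊗]  ⊢ p0, ((p3⊥ ⅋ p3) ⊗ p0⊥)
  [⅋]  ⊢ (p3⊥ ⅋ p3)
    [Ax]  ⊢ p3, p3⊥
  [Ax]  ⊢ p0, p0⊥

Result: YES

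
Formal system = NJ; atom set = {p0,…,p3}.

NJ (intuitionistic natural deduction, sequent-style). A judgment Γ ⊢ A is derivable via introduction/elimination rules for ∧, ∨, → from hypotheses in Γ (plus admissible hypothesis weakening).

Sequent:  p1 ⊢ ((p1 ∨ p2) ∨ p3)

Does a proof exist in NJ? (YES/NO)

Derivation trace:
[∨I₁] p1 ⊢ ((p1 ∨ p2) ∨ p3)
  [∨I₁] p1 ⊢ (p1 ∨ p2)
    [Ax] p1 ⊢ p1

Result: YES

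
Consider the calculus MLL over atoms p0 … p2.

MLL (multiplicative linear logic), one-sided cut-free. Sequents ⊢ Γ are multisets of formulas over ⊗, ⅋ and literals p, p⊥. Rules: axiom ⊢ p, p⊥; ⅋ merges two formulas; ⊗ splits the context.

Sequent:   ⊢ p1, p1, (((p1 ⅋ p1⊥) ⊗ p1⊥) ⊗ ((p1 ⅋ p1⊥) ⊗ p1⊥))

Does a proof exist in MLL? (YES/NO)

Proof tree:
[⊗]  ⊢ p1, p1, (((p1 ⅋ p1⊥) ⊗ p1⊥) ⊗ ((p1 ⅋ p1⊥) ⊗ p1⊥))
  [⊗]  ⊢ p1, ((p1 ⅋ p1⊥) ⊗ p1⊥)
    [⅋]  ⊢ (p1 ⅋ p1⊥)
      [Ax]  ⊢ p1, p1⊥
    [Ax]  ⊢ p1, p1⊥
  [⊗]  ⊢ p1, ((p1 ⅋ p1⊥) ⊗ p1⊥)
    [⅋]  ⊢ (p1 ⅋ p1⊥)
      [Ax]  ⊢ p1, p1⊥
    [Ax]  ⊢ p1, p1⊥

Result: YES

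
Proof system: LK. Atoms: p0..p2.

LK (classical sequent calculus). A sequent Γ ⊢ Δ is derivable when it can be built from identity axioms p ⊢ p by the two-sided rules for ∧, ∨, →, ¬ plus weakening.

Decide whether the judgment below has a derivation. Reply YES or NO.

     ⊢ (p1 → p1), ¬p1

Derivation trace:
[¬R]  ⊢ (p1 → p1), ¬p1
  [→R] p1 ⊢ (p1 → p1)
    [WL] p1, p1 ⊢ p1
      [Ax] p1 ⊢ p1

Result: YES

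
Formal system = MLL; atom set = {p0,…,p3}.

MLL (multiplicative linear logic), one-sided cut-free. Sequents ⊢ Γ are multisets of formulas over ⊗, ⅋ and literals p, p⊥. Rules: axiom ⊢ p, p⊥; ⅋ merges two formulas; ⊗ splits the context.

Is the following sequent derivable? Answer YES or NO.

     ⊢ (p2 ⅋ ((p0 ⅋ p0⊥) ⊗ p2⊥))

Proof tree:
[⅋]  ⊢ (p2 ⅋ ((p0 ⅋ p0⊥) ⊗ p2⊥))
  [⊗]  ⊢ p2, ((p0 ⅋ p0⊥) ⊗ p2⊥)
    [⅋]  ⊢ (p0 ⅋ p0⊥)
      [Ax]  ⊢ p0, p0⊥
    [Ax]  ⊢ p2, p2⊥

Result: YES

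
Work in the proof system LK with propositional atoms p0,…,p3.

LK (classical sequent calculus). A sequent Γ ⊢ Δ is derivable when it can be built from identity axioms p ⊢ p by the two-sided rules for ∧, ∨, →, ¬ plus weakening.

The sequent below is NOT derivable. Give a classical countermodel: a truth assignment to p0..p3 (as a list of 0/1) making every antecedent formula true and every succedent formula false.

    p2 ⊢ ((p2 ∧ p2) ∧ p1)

Truth-table refutation:
  v=0000: Γ:[p2=F] Δ:[((p2 ∧ p2) ∧ p1)=F] refutes=False
  v=0001: Γ:[p2=F] Δ:[((p2 ∧ p2) ∧ p1)=F] refutes=False
  v=0010: Γ:[p2=T] Δ:[((p2 ∧ p2) ∧ p1)=F] refutes=True  ← countermodel

Result: [0, 0, 1, 0]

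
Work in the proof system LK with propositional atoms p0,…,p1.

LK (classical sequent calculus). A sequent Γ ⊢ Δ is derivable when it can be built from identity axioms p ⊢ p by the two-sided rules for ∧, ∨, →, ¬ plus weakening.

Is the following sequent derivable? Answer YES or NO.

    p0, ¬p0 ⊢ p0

Proof tree:
[¬L] p0, ¬p0 ⊢ p0
  [WR] p0 ⊢ p0, p0
    [Ax] p0 ⊢ p0

Result: YES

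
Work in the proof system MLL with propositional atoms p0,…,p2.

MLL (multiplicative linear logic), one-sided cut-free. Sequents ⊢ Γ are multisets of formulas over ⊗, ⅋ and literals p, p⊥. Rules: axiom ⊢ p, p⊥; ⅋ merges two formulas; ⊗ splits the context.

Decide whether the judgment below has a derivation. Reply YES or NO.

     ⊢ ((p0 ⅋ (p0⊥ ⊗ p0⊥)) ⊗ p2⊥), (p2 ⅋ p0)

Derivation trace:
[⅋]  ⊢ ((p0 ⅋ (p0⊥ ⊗ p0⊥)) ⊗ p2⊥), (p2 ⅋ p0)
  [⊗]  ⊢ p0, p2, ((p0 ⅋ (p0⊥ ⊗ p0⊥)) ⊗ p2⊥)
    [⅋]  ⊢ p0, (p0 ⅋ (p0⊥ ⊗ p0⊥))
      [⊗]  ⊢ p0, p0, (p0⊥ ⊗ p0⊥)
        [Ax]  ⊢ p0, p0⊥
        [Ax]  ⊢ p0, p0⊥
    [Ax]  ⊢ p2, p2⊥

Result: YES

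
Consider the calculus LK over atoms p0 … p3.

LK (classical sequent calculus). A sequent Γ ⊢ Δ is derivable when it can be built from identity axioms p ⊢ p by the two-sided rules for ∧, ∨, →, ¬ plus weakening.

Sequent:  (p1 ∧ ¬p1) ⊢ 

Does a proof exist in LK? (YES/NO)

Proof tree:
[∧L] (p1 ∧ ¬p1) ⊢ 
  [¬L] p1, ¬p1 ⊢ 
    [Ax] p1 ⊢ p1

Result: YES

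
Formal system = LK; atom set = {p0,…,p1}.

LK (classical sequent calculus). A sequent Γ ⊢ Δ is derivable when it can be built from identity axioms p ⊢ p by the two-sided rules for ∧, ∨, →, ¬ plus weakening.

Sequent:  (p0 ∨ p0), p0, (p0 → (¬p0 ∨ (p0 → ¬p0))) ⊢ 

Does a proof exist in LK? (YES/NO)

Derivation (root first):
[→L] (p0 ∨ p0), p0, (p0 → (¬p0 ∨ (p0 → ¬p0))) ⊢ 
  [∨L] (p0 ∨ p0) ⊢ p0
    [Ax] p0 ⊢ p0
    [Ax] p0 ⊢ p0
  [∨L] p0, (¬p0 ∨ (p0 → ¬p0)) ⊢ 
    [¬L] p0, ¬p0 ⊢ 
      [Ax] p0 ⊢ p0
    [→L] p0, (p0 → ¬p0) ⊢ 
      [Ax] p0 ⊢ p0
      [¬L] p0, ¬p0 ⊢ 
        [Ax] p0 ⊢ p0

Result: YES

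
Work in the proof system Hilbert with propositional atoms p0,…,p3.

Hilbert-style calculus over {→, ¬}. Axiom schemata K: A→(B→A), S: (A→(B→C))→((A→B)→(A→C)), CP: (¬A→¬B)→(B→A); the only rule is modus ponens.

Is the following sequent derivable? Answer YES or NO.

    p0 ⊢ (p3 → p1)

Truth-table refutation:
  v=0000: Γ:[p0=F] Δ:[(p3 → p1)=T] refutes=False
  v=0001: Γ:[p0=F] Δ:[(p3 → p1)=F] refutes=False
  v=0010: Γ:[p0=F] Δ:[(p3 → p1)=T] refutes=False
  v=0011: Γ:[p0=F] Δ:[(p3 → p1)=F] refutes=False
  v=0100: Γ:[p0=F] Δ:[(p3 → p1)=T] refutes=False
  v=0101: Γ:[p0=F] Δ:[(p3 → p1)=T] refutes=False
  v=0110: Γ:[p0=F] Δ:[(p3 → p1)=T] refutes=False
  v=0111: Γ:[p0=F] Δ:[(p3 → p1)=T] refutes=False
  v=1000: Γ:[p0=T] Δ:[(p3 → p1)=T] refutes=False
  v=1001: Γ:[p0=T] Δ:[(p3 → p1)=F] refutes=True  ← countermodel

Result: NO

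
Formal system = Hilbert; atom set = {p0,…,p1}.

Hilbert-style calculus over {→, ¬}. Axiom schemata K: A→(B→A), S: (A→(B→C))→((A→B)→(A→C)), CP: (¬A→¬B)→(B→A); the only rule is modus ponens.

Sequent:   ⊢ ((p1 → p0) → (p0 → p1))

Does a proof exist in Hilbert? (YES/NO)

Enumerate valuations to refute Γ ⊢ Δ:
  v=00: Γ:[] Δ:[((p1 → p0) → (p0 → p1))=T] refutes=False
  v=01: Γ:[] Δ:[((p1 → p0) → (p0 → p1))=T] refutes=False
  v=10: Γ:[] Δ:[((p1 → p0) → (p0 → p1))=F] refutes=True  ← countermodel

Result: NO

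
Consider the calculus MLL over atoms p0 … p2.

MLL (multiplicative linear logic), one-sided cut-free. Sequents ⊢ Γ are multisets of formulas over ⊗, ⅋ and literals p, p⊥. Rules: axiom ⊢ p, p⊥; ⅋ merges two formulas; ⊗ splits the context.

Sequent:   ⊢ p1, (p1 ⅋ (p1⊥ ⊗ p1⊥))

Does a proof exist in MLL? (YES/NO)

Proof tree:
[⅋]  ⊢ p1, (p1 ⅋ (p1⊥ ⊗ p1⊥))
  [⊗]  ⊢ p1, p1, (p1⊥ ⊗ p1⊥)
    [Ax]  ⊢ p1, p1⊥
    [Ax]  ⊢ p1, p1⊥

Result: YES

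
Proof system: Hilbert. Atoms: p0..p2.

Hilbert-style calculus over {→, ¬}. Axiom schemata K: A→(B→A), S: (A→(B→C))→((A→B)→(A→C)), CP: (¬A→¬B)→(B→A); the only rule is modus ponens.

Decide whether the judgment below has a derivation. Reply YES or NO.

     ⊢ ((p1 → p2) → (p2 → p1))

Enumerate valuations to refute Γ ⊢ Δ:
  v=000: Γ:[] Δ:[((p1 → p2) → (p2 → p1))=T] refutes=False
  v=001: Γ:[] Δ:[((p1 → p2) → (p2 → p1))=F] refutes=True  ← countermodel

Result: NO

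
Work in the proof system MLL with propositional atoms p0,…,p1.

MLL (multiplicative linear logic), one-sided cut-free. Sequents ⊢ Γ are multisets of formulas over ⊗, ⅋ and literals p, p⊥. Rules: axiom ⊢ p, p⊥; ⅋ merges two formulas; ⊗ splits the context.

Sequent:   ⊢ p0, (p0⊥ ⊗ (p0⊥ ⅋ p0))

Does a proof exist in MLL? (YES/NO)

Derivation (root first):
[⊗]  ⊢ p0, (p0⊥ ⊗ (p0⊥ ⅋ p0))
  [Ax]  ⊢ p0, p0⊥
  [⅋]  ⊢ (p0⊥ ⅋ p0)
    [Ax]  ⊢ p0, p0⊥

Result: YES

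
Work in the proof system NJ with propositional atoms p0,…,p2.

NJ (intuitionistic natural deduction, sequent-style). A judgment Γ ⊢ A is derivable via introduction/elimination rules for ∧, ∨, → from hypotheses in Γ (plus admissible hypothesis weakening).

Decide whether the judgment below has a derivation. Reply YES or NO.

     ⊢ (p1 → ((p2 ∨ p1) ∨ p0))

Proof tree:
[→I]  ⊢ (p1 → ((p2 ∨ p1) ∨ p0))
  [∨I₁] p1 ⊢ ((p2 ∨ p1) ∨ p0)
    [∨I₂] p1 ⊢ (p2 ∨ p1)
      [Ax] p1 ⊢ p1

Result: YES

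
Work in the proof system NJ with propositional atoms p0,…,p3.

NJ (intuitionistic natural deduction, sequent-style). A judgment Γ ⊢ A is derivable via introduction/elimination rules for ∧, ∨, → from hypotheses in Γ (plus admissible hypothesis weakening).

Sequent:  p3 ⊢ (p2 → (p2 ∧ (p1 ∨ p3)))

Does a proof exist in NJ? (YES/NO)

Derivation trace:
[→I] p3 ⊢ (p2 → (p2 ∧ (p1 ∨ p3)))
  [∧I] p2, p3 ⊢ (p2 ∧ (p1 ∨ p3))
    [Ax] p2 ⊢ p2
    [∨I₂] p3 ⊢ (p1 ∨ p3)
      [Ax] p3 ⊢ p3

Result: YES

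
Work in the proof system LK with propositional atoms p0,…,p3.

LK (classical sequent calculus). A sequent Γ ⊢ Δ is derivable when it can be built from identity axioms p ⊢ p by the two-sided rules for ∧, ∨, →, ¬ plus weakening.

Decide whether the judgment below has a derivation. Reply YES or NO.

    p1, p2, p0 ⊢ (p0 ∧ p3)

Search for a countermodel by truth-table:
  v=0000: Γ:[p1=F, p2=F, p0=F] Δ:[(p0 ∧ p3)=F] refutes=False
  v=0001: Γ:[p1=F, p2=F, p0=F] Δ:[(p0 ∧ p3)=F] refutes=False
  v=0010: Γ:[p1=F, p2=T, p0=F] Δ:[(p0 ∧ p3)=F] refutes=False
  v=0011: Γ:[p1=F, p2=T, p0=F] Δ:[(p0 ∧ p3)=F] refutes=False
  v=0100: Γ:[p1=T, p2=F, p0=F] Δ:[(p0 ∧ p3)=F] refutes=False
  v=0101: Γ:[p1=T, p2=F, p0=F] Δ:[(p0 ∧ p3)=F] refutes=False
  v=0110: Γ:[p1=T, p2=T, p0=F] Δ:[(p0 ∧ p3)=F] refutes=False
  v=0111: Γ:[p1=T, p2=T, p0=F] Δ:[(p0 ∧ p3)=F] refutes=False
  v=1000: Γ:[p1=F, p2=F, p0=T] Δ:[(p0 ∧ p3)=F] refutes=False
  v=1001: Γ:[p1=F, p2=F, p0=T] Δ:[(p0 ∧ p3)=T] refutes=False
  v=1010: Γ:[p1=F, p2=T, p0=T] Δ:[(p0 ∧ p3)=F] refutes=False
  v=1011: Γ:[p1=F, p2=T, p0=T] Δ:[(p0 ∧ p3)=T] refutes=False
  v=1100: Γ:[p1=T, p2=F, p0=T] Δ:[(p0 ∧ p3)=F] refutes=False
  v=1101: Γ:[p1=T, p2=F, p0=T] Δ:[(p0 ∧ p3)=T] refutes=False
  v=1110: Γ:[p1=T, p2=T, p0=T] Δ:[(p0 ∧ p3)=F] refutes=True  ← countermodel

Result: NO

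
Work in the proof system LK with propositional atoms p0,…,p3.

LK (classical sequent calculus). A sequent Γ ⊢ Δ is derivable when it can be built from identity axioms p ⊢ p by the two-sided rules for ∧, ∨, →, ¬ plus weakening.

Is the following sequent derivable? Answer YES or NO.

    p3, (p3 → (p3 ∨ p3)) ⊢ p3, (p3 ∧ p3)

Derivation trace:
[→L] p3, (p3 → (p3 ∨ p3)) ⊢ p3, (p3 ∧ p3)
  [Ax] p3 ⊢ p3
  [∨L] (p3 ∨ p3) ⊢ p3, (p3 ∧ p3)
    [∧R] p3 ⊢ (p3 ∧ p3)
      [Ax] p3 ⊢ p3
      [Ax] p3 ⊢ p3
    [Ax] p3 ⊢ p3

Result: YES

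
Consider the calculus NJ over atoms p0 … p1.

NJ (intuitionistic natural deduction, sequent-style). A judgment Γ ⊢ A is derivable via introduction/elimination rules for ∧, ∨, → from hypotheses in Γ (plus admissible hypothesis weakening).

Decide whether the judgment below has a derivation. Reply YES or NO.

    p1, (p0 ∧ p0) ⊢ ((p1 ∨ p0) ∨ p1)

Proof tree:
[∨I₁] p1, (p0 ∧ p0) ⊢ ((p1 ∨ p0) ∨ p1)
  [∨I₁] p1, (p0 ∧ p0) ⊢ (p1 ∨ p0)
    [Wk] p1, (p0 ∧ p0) ⊢ p1
      [Ax] p1 ⊢ p1

Result: YES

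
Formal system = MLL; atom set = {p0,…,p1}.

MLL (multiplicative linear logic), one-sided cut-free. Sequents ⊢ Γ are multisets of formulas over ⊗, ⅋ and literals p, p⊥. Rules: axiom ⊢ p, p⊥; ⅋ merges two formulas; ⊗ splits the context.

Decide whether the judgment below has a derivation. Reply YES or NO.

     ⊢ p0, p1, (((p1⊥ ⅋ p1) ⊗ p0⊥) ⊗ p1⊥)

Derivation trace:
[⊗]  ⊢ p0, p1, (((p1⊥ ⅋ p1) ⊗ p0⊥) ⊗ p1⊥)
  [⊗]  ⊢ p0, ((p1⊥ ⅋ p1) ⊗ p0⊥)
    [⅋]  ⊢ (p1⊥ ⅋ p1)
      [Ax]  ⊢ p1, p1⊥
    [Ax]  ⊢ p0, p0⊥
  [Ax]  ⊢ p1, p1⊥

Result: YES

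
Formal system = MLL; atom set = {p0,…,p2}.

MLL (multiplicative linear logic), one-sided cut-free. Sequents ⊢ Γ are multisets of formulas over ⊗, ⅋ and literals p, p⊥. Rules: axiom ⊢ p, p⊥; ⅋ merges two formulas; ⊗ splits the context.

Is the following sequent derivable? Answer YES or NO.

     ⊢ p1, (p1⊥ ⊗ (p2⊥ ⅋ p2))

Proof tree:
[⊗]  ⊢ p1, (p1⊥ ⊗ (p2⊥ ⅋ p2))
  [Ax]  ⊢ p1, p1⊥
  [⅋]  ⊢ (p2⊥ ⅋ p2)
    [Ax]  ⊢ p2, p2⊥

Result: YES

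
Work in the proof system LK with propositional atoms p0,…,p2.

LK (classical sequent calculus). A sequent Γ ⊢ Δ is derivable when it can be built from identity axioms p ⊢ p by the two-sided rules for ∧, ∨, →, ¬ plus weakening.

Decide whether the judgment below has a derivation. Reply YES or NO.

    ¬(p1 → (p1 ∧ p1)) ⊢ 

Derivation (root first):
[¬L] ¬(p1 → (p1 ∧ p1)) ⊢ 
  [→R]  ⊢ (p1 → (p1 ∧ p1))
    [∧R] p1 ⊢ (p1 ∧ p1)
      [Ax] p1 ⊢ p1
      [Ax] p1 ⊢ p1

Result: YES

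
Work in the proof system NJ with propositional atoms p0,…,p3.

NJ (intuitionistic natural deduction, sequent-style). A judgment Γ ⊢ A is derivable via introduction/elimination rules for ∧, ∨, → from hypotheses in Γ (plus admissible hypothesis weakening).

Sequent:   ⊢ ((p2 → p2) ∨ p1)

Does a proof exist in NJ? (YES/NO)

Derivation trace:
[∨I₁]  ⊢ ((p2 → p2) ∨ p1)
  [→I]  ⊢ (p2 → p2)
    [Ax] p2 ⊢ p2

Result: YES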